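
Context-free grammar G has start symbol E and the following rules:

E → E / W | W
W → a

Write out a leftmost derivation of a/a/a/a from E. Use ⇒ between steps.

E ⇒ E/W   [E → E / W]
E/W ⇒ E/W/W   [E → E / W]
E/W/W ⇒ E/W/W/W   [E → E / W]
E/W/W/W ⇒ W/W/W/W   [E → W]
W/W/W/W ⇒ a/W/W/W   [W → a]
a/W/W/W ⇒ a/a/W/W   [W → a]
a/a/W/W ⇒ a/a/a/W   [W → a]
a/a/a/W ⇒ a/a/a/a   [W → a]

E⇒E/W⇒E/W/W⇒E/W/W/W⇒W/W/W/W⇒a/W/W/W⇒a/a/W/W⇒a/a/a/W⇒a/a/a/a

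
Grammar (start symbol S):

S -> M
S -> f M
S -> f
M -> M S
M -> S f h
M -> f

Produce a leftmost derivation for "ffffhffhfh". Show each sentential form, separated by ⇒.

S⇒fM⇒fSfh⇒ffMfh⇒ffSfhfh⇒ffMfhfh⇒ffMSfhfh⇒ffSfhSfhfh⇒ffffhSfhfh⇒ffffhffhfh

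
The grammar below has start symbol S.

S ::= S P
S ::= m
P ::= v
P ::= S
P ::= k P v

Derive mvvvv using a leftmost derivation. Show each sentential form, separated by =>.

S=>SP=>SPP=>SPPP=>SPPPP=>mPPPP=>mvPPP=>mvvPP=>mvvvP=>mvvvv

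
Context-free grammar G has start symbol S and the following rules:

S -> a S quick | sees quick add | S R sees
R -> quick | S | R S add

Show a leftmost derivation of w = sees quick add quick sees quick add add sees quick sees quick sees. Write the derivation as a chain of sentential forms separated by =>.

S => S R sees => S R sees R sees => S R sees R sees R sees => sees quick add R sees R sees R sees => sees quick add R S add sees R sees R sees => sees quick add quick S add sees R sees R sees => sees quick add quick sees quick add add sees R sees R sees => sees quick add quick sees quick add add sees quick sees R sees => sees quick add quick sees quick add add sees quick sees quick sees

S => S R sees   [S -> S R sees]
S R sees => S R sees R sees   [S -> S R sees]
S R sees R sees => S R sees R sees R sees   [S -> S R sees]
S R sees R sees R sees => sees quick add R sees R sees R sees   [S -> sees quick add]
sees quick add R sees R sees R sees => sees quick add R S add sees R sees R sees   [R -> R S add]
sees quick add R S add sees R sees R sees => sees quick add quick S add sees R sees R sees   [R -> quick]
sees quick add quick S add sees R sees R sees => sees quick add quick sees quick add add sees R sees R sees   [S -> sees quick add]
sees quick add quick sees quick add add sees R sees R sees => sees quick add quick sees quick add add sees quick sees R sees   [R -> quick]
sees quick add quick sees quick add add sees quick sees R sees => sees quick add quick sees quick add add sees quick sees quick sees   [R -> quick]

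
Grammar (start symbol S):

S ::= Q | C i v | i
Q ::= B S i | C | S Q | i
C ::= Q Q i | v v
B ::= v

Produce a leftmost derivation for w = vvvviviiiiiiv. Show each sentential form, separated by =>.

S=>Civ=>QQiiv=>BSiQiiv=>vSiQiiv=>vQiQiiv=>vBSiiQiiv=>vvSiiQiiv=>vvCiviiQiiv=>vvvviviiQiiv=>vvvviviiSQiiv=>vvvviviiiQiiv=>vvvviviiiiiiv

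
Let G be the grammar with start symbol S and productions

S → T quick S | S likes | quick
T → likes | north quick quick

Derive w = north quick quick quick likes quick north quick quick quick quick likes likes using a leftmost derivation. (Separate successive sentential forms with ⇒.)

S ⇒ T quick S ⇒ north quick quick quick S ⇒ north quick quick quick T quick S ⇒ north quick quick quick likes quick S ⇒ north quick quick quick likes quick S likes ⇒ north quick quick quick likes quick S likes likes ⇒ north quick quick quick likes quick T quick S likes likes ⇒ north quick quick quick likes quick north quick quick quick S likes likes ⇒ north quick quick quick likes quick north quick quick quick quick likes likes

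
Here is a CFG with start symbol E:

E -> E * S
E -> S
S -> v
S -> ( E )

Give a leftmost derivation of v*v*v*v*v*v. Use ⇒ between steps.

E ⇒ E*S ⇒ E*S*S ⇒ E*S*S*S ⇒ E*S*S*S*S ⇒ E*S*S*S*S*S ⇒ S*S*S*S*S*S ⇒ v*S*S*S*S*S ⇒ v*v*S*S*S*S ⇒ v*v*v*S*S*S ⇒ v*v*v*v*S*S ⇒ v*v*v*v*v*S ⇒ v*v*v*v*v*v

E ⇒ E*S   [E -> E * S]
E*S ⇒ E*S*S   [E -> E * S]
E*S*S ⇒ E*S*S*S   [E -> E * S]
E*S*S*S ⇒ E*S*S*S*S   [E -> E * S]
E*S*S*S*S ⇒ E*S*S*S*S*S   [E -> E * S]
E*S*S*S*S*S ⇒ S*S*S*S*S*S   [E -> S]
S*S*S*S*S*S ⇒ v*S*S*S*S*S   [S -> v]
v*S*S*S*S*S ⇒ v*v*S*S*S*S   [S -> v]
v*v*S*S*S*S ⇒ v*v*v*S*S*S   [S -> v]
v*v*v*S*S*S ⇒ v*v*v*v*S*S   [S -> v]
v*v*v*v*S*S ⇒ v*v*v*v*v*S   [S -> v]
v*v*v*v*v*S ⇒ v*v*v*v*v*v   [S -> v]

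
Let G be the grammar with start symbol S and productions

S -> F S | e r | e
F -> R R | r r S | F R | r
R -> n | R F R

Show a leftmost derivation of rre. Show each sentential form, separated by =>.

S => FS => rS => rFS => rrS => rre

S => FS   [S -> F S]
FS => rS   [F -> r]
rS => rFS   [S -> F S]
rFS => rrS   [F -> r]
rrS => rre   [S -> e]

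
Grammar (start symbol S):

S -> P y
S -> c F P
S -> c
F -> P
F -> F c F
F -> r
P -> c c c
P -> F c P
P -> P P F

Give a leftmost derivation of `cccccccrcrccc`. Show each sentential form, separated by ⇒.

S ⇒ cFP   [S -> c F P]
cFP ⇒ cFcFP   [F -> F c F]
cFcFP ⇒ cPcFP   [F -> P]
cPcFP ⇒ cPPFcFP   [P -> P P F]
cPPFcFP ⇒ ccccPFcFP   [P -> c c c]
ccccPFcFP ⇒ cccccccFcFP   [P -> c c c]
cccccccFcFP ⇒ cccccccrcFP   [F -> r]
cccccccrcFP ⇒ cccccccrcrP   [F -> r]
cccccccrcrP ⇒ cccccccrcrccc   [P -> c c c]

S⇒cFP⇒cFcFP⇒cPcFP⇒cPPFcFP⇒ccccPFcFP⇒cccccccFcFP⇒cccccccrcFP⇒cccccccrcrP⇒cccccccrcrccc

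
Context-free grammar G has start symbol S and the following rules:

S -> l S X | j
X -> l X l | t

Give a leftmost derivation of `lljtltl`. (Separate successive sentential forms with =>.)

S=>lSX=>llSXX=>lljXX=>lljtX=>lljtlXl=>lljtltl

S => lSX   [S -> l S X]
lSX => llSXX   [S -> l S X]
llSXX => lljXX   [S -> j]
lljXX => lljtX   [X -> t]
lljtX => lljtlXl   [X -> l X l]
lljtlXl => lljtltl   [X -> t]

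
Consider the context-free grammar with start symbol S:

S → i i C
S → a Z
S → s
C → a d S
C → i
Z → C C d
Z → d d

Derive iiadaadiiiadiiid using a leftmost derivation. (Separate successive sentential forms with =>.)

S => iiC => iiadS => iiadaZ => iiadaCCd => iiadaadSCd => iiadaadiiCCd => iiadaadiiiCd => iiadaadiiiadSd => iiadaadiiiadiiCd => iiadaadiiiadiiid

S => iiC   [S → i i C]
iiC => iiadS   [C → a d S]
iiadS => iiadaZ   [S → a Z]
iiadaZ => iiadaCCd   [Z → C C d]
iiadaCCd => iiadaadSCd   [C → a d S]
iiadaadSCd => iiadaadiiCCd   [S → i i C]
iiadaadiiCCd => iiadaadiiiCd   [C → i]
iiadaadiiiCd => iiadaadiiiadSd   [C → a d S]
iiadaadiiiadSd => iiadaadiiiadiiCd   [S → i i C]
iiadaadiiiadiiCd => iiadaadiiiadiiid   [C → i]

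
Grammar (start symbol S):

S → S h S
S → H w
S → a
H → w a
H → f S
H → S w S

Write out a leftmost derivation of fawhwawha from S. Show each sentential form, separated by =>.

S=>ShS=>ShShS=>HwhShS=>fSwhShS=>fawhShS=>fawhHwhS=>fawhwawhS=>fawhwawha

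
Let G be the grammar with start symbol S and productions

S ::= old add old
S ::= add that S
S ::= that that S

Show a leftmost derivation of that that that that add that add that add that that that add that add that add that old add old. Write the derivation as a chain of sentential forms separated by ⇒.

S ⇒ that that S ⇒ that that that that S ⇒ that that that that add that S ⇒ that that that that add that add that S ⇒ that that that that add that add that add that S ⇒ that that that that add that add that add that that that S ⇒ that that that that add that add that add that that that add that S ⇒ that that that that add that add that add that that that add that add that S ⇒ that that that that add that add that add that that that add that add that add that S ⇒ that that that that add that add that add that that that add that add that add that old add old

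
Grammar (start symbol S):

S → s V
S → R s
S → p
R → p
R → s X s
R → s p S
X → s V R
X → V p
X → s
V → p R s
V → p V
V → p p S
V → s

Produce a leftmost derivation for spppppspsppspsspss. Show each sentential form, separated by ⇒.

S ⇒ Rs ⇒ sXss ⇒ sVpss ⇒ spVpss ⇒ sppVpss ⇒ spppVpss ⇒ spppppSpss ⇒ spppppRspss ⇒ spppppspSspss ⇒ spppppspsVspss ⇒ spppppspsppSspss ⇒ spppppspsppsVspss ⇒ spppppspsppspVspss ⇒ spppppspsppspsspss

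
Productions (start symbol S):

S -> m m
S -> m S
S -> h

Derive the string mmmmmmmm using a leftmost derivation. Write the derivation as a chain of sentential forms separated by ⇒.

S ⇒ mS ⇒ mmS ⇒ mmmS ⇒ mmmmS ⇒ mmmmmS ⇒ mmmmmmS ⇒ mmmmmmmm

S ⇒ mS   [S -> m S]
mS ⇒ mmS   [S -> m S]
mmS ⇒ mmmS   [S -> m S]
mmmS ⇒ mmmmS   [S -> m S]
mmmmS ⇒ mmmmmS   [S -> m S]
mmmmmS ⇒ mmmmmmS   [S -> m S]
mmmmmmS ⇒ mmmmmmmm   [S -> m m]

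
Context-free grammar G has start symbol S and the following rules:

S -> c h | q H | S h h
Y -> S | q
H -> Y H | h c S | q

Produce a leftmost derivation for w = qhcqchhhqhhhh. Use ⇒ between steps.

S ⇒ Shh ⇒ Shhhh ⇒ qHhhhh ⇒ qhcShhhh ⇒ qhcqHhhhh ⇒ qhcqYHhhhh ⇒ qhcqSHhhhh ⇒ qhcqShhHhhhh ⇒ qhcqchhhHhhhh ⇒ qhcqchhhqhhhh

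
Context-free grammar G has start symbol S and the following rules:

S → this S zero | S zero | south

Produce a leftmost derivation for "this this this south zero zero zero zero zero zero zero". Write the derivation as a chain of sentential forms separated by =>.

S => S zero => S zero zero => S zero zero zero => this S zero zero zero zero => this S zero zero zero zero zero => this this S zero zero zero zero zero zero => this this this S zero zero zero zero zero zero zero => this this this south zero zero zero zero zero zero zero

S => S zero   [S → S zero]
S zero => S zero zero   [S → S zero]
S zero zero => S zero zero zero   [S → S zero]
S zero zero zero => this S zero zero zero zero   [S → this S zero]
this S zero zero zero zero => this S zero zero zero zero zero   [S → S zero]
this S zero zero zero zero zero => this this S zero zero zero zero zero zero   [S → this S zero]
this this S zero zero zero zero zero zero => this this this S zero zero zero zero zero zero zero   [S → this S zero]
this this this S zero zero zero zero zero zero zero => this this this south zero zero zero zero zero zero zero   [S → south]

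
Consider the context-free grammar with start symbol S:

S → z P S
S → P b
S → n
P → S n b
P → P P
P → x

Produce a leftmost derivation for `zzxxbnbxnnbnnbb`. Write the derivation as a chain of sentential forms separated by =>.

S => Pb   [S → P b]
Pb => Snbb   [P → S n b]
Snbb => zPSnbb   [S → z P S]
zPSnbb => zSnbSnbb   [P → S n b]
zSnbSnbb => zzPSnbSnbb   [S → z P S]
zzPSnbSnbb => zzPPSnbSnbb   [P → P P]
zzPPSnbSnbb => zzSnbPSnbSnbb   [P → S n b]
zzSnbPSnbSnbb => zzPbnbPSnbSnbb   [S → P b]
zzPbnbPSnbSnbb => zzPPbnbPSnbSnbb   [P → P P]
zzPPbnbPSnbSnbb => zzxPbnbPSnbSnbb   [P → x]
zzxPbnbPSnbSnbb => zzxxbnbPSnbSnbb   [P → x]
zzxxbnbPSnbSnbb => zzxxbnbxSnbSnbb   [P → x]
zzxxbnbxSnbSnbb => zzxxbnbxnnbSnbb   [S → n]
zzxxbnbxnnbSnbb => zzxxbnbxnnbnnbb   [S → n]

S => Pb => Snbb => zPSnbb => zSnbSnbb => zzPSnbSnbb => zzPPSnbSnbb => zzSnbPSnbSnbb => zzPbnbPSnbSnbb => zzPPbnbPSnbSnbb => zzxPbnbPSnbSnbb => zzxxbnbPSnbSnbb => zzxxbnbxSnbSnbb => zzxxbnbxnnbSnbb => zzxxbnbxnnbnnbb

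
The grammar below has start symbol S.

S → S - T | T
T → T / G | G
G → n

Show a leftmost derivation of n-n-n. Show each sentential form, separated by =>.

S => S-T => S-T-T => T-T-T => G-T-T => n-T-T => n-G-T => n-n-T => n-n-G => n-n-n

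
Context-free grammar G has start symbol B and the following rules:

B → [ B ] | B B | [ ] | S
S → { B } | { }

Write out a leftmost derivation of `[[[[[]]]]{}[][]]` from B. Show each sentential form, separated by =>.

B=>[B]=>[BB]=>[BBB]=>[BBBB]=>[[B]BBB]=>[[[B]]BBB]=>[[[[B]]]BBB]=>[[[[[]]]]BBB]=>[[[[[]]]]SBB]=>[[[[[]]]]{}BB]=>[[[[[]]]]{}[]B]=>[[[[[]]]]{}[][]]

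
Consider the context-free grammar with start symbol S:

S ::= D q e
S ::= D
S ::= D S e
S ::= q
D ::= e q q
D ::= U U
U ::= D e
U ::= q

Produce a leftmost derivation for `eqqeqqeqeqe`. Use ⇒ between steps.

S ⇒ DSe   [S ::= D S e]
DSe ⇒ UUSe   [D ::= U U]
UUSe ⇒ DeUSe   [U ::= D e]
DeUSe ⇒ eqqeUSe   [D ::= e q q]
eqqeUSe ⇒ eqqeDeSe   [U ::= D e]
eqqeDeSe ⇒ eqqeUUeSe   [D ::= U U]
eqqeUUeSe ⇒ eqqeDeUeSe   [U ::= D e]
eqqeDeUeSe ⇒ eqqeUUeUeSe   [D ::= U U]
eqqeUUeUeSe ⇒ eqqeqUeUeSe   [U ::= q]
eqqeqUeUeSe ⇒ eqqeqqeUeSe   [U ::= q]
eqqeqqeUeSe ⇒ eqqeqqeqeSe   [U ::= q]
eqqeqqeqeSe ⇒ eqqeqqeqeqe   [S ::= q]

S⇒DSe⇒UUSe⇒DeUSe⇒eqqeUSe⇒eqqeDeSe⇒eqqeUUeSe⇒eqqeDeUeSe⇒eqqeUUeUeSe⇒eqqeqUeUeSe⇒eqqeqqeUeSe⇒eqqeqqeqeSe⇒eqqeqqeqeqe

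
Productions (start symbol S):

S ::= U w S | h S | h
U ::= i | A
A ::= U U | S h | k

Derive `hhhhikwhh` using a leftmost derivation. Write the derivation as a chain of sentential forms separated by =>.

S => hS => hhS => hhhS => hhhhS => hhhhUwS => hhhhAwS => hhhhUUwS => hhhhiUwS => hhhhiAwS => hhhhikwS => hhhhikwhS => hhhhikwhh

S => hS   [S ::= h S]
hS => hhS   [S ::= h S]
hhS => hhhS   [S ::= h S]
hhhS => hhhhS   [S ::= h S]
hhhhS => hhhhUwS   [S ::= U w S]
hhhhUwS => hhhhAwS   [U ::= A]
hhhhAwS => hhhhUUwS   [A ::= U U]
hhhhUUwS => hhhhiUwS   [U ::= i]
hhhhiUwS => hhhhiAwS   [U ::= A]
hhhhiAwS => hhhhikwS   [A ::= k]
hhhhikwS => hhhhikwhS   [S ::= h S]
hhhhikwhS => hhhhikwhh   [S ::= h]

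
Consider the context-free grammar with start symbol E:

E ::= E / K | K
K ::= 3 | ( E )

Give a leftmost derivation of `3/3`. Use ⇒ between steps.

E ⇒ E/K   [E ::= E / K]
E/K ⇒ K/K   [E ::= K]
K/K ⇒ 3/K   [K ::= 3]
3/K ⇒ 3/3   [K ::= 3]

E ⇒ E/K ⇒ K/K ⇒ 3/K ⇒ 3/3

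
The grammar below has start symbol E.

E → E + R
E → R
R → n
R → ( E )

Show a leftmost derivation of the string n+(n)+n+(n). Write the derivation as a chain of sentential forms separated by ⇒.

E ⇒ E+R ⇒ E+R+R ⇒ E+R+R+R ⇒ R+R+R+R ⇒ n+R+R+R ⇒ n+(E)+R+R ⇒ n+(R)+R+R ⇒ n+(n)+R+R ⇒ n+(n)+n+R ⇒ n+(n)+n+(E) ⇒ n+(n)+n+(R) ⇒ n+(n)+n+(n)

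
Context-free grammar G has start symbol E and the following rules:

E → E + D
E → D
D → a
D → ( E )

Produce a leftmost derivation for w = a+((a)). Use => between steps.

E => E+D   [E → E + D]
E+D => D+D   [E → D]
D+D => a+D   [D → a]
a+D => a+(E)   [D → ( E )]
a+(E) => a+(D)   [E → D]
a+(D) => a+((E))   [D → ( E )]
a+((E)) => a+((D))   [E → D]
a+((D)) => a+((a))   [D → a]

E => E+D => D+D => a+D => a+(E) => a+(D) => a+((E)) => a+((D)) => a+((a))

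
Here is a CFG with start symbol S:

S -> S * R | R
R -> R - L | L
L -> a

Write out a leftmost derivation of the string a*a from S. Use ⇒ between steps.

S ⇒ S*R   [S -> S * R]
S*R ⇒ R*R   [S -> R]
R*R ⇒ L*R   [R -> L]
L*R ⇒ a*R   [L -> a]
a*R ⇒ a*L   [R -> L]
a*L ⇒ a*a   [L -> a]

S ⇒ S*R ⇒ R*R ⇒ L*R ⇒ a*R ⇒ a*L ⇒ a*a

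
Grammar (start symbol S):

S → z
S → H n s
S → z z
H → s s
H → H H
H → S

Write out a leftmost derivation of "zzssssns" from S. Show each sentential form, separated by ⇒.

S⇒Hns⇒HHns⇒SHns⇒zHns⇒zHHns⇒zHHHns⇒zSHHns⇒zzHHns⇒zzssHns⇒zzssssns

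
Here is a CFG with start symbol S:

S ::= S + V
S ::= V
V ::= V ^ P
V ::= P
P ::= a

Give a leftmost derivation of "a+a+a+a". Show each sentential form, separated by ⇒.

S⇒S+V⇒S+V+V⇒S+V+V+V⇒V+V+V+V⇒P+V+V+V⇒a+V+V+V⇒a+P+V+V⇒a+a+V+V⇒a+a+P+V⇒a+a+a+V⇒a+a+a+P⇒a+a+a+a

S ⇒ S+V   [S ::= S + V]
S+V ⇒ S+V+V   [S ::= S + V]
S+V+V ⇒ S+V+V+V   [S ::= S + V]
S+V+V+V ⇒ V+V+V+V   [S ::= V]
V+V+V+V ⇒ P+V+V+V   [V ::= P]
P+V+V+V ⇒ a+V+V+V   [P ::= a]
a+V+V+V ⇒ a+P+V+V   [V ::= P]
a+P+V+V ⇒ a+a+V+V   [P ::= a]
a+a+V+V ⇒ a+a+P+V   [V ::= P]
a+a+P+V ⇒ a+a+a+V   [P ::= a]
a+a+a+V ⇒ a+a+a+P   [V ::= P]
a+a+a+P ⇒ a+a+a+a   [P ::= a]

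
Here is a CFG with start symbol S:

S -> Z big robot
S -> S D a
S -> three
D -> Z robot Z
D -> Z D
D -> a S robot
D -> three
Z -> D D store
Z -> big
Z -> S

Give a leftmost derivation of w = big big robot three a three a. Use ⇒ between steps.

S ⇒ S D a   [S -> S D a]
S D a ⇒ S D a D a   [S -> S D a]
S D a D a ⇒ Z big robot D a D a   [S -> Z big robot]
Z big robot D a D a ⇒ big big robot D a D a   [Z -> big]
big big robot D a D a ⇒ big big robot three a D a   [D -> three]
big big robot three a D a ⇒ big big robot three a three a   [D -> three]

S ⇒ S D a ⇒ S D a D a ⇒ Z big robot D a D a ⇒ big big robot D a D a ⇒ big big robot three a D a ⇒ big big robot three a three a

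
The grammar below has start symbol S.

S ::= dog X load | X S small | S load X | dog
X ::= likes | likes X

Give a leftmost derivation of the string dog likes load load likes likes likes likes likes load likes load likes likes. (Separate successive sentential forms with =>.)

S => S load X => S load X load X => S load X load X load X => dog X load load X load X load X => dog likes load load X load X load X => dog likes load load likes X load X load X => dog likes load load likes likes X load X load X => dog likes load load likes likes likes X load X load X => dog likes load load likes likes likes likes X load X load X => dog likes load load likes likes likes likes likes load X load X => dog likes load load likes likes likes likes likes load likes load X => dog likes load load likes likes likes likes likes load likes load likes X => dog likes load load likes likes likes likes likes load likes load likes likes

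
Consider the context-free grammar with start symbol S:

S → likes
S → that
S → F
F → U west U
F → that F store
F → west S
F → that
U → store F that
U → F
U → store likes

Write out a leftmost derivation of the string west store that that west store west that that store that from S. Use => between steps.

S => F => west S => west F => west U west U => west store F that west U => west store that that west U => west store that that west store F that => west store that that west store west S that => west store that that west store west F that => west store that that west store west that F store that => west store that that west store west that that store that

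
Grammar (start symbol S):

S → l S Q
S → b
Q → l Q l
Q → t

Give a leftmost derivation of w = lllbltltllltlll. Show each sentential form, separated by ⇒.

S ⇒ lSQ ⇒ llSQQ ⇒ lllSQQQ ⇒ lllbQQQ ⇒ lllblQlQQ ⇒ lllbltlQQ ⇒ lllbltltQ ⇒ lllbltltlQl ⇒ lllbltltllQll ⇒ lllbltltlllQlll ⇒ lllbltltllltlll

S ⇒ lSQ   [S → l S Q]
lSQ ⇒ llSQQ   [S → l S Q]
llSQQ ⇒ lllSQQQ   [S → l S Q]
lllSQQQ ⇒ lllbQQQ   [S → b]
lllbQQQ ⇒ lllblQlQQ   [Q → l Q l]
lllblQlQQ ⇒ lllbltlQQ   [Q → t]
lllbltlQQ ⇒ lllbltltQ   [Q → t]
lllbltltQ ⇒ lllbltltlQl   [Q → l Q l]
lllbltltlQl ⇒ lllbltltllQll   [Q → l Q l]
lllbltltllQll ⇒ lllbltltlllQlll   [Q → l Q l]
lllbltltlllQlll ⇒ lllbltltllltlll   [Q → t]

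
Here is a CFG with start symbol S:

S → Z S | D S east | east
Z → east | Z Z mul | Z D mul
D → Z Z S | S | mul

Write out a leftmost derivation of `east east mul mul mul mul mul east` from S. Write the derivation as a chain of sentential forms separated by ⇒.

S ⇒ Z S   [S → Z S]
Z S ⇒ Z D mul S   [Z → Z D mul]
Z D mul S ⇒ Z Z mul D mul S   [Z → Z Z mul]
Z Z mul D mul S ⇒ east Z mul D mul S   [Z → east]
east Z mul D mul S ⇒ east Z D mul mul D mul S   [Z → Z D mul]
east Z D mul mul D mul S ⇒ east east D mul mul D mul S   [Z → east]
east east D mul mul D mul S ⇒ east east mul mul mul D mul S   [D → mul]
east east mul mul mul D mul S ⇒ east east mul mul mul mul mul S   [D → mul]
east east mul mul mul mul mul S ⇒ east east mul mul mul mul mul east   [S → east]

S ⇒ Z S ⇒ Z D mul S ⇒ Z Z mul D mul S ⇒ east Z mul D mul S ⇒ east Z D mul mul D mul S ⇒ east east D mul mul D mul S ⇒ east east mul mul mul D mul S ⇒ east east mul mul mul mul mul S ⇒ east east mul mul mul mul mul east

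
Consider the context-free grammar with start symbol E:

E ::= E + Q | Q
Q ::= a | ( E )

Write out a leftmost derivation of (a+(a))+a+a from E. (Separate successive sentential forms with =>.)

E => E+Q   [E ::= E + Q]
E+Q => E+Q+Q   [E ::= E + Q]
E+Q+Q => Q+Q+Q   [E ::= Q]
Q+Q+Q => (E)+Q+Q   [Q ::= ( E )]
(E)+Q+Q => (E+Q)+Q+Q   [E ::= E + Q]
(E+Q)+Q+Q => (Q+Q)+Q+Q   [E ::= Q]
(Q+Q)+Q+Q => (a+Q)+Q+Q   [Q ::= a]
(a+Q)+Q+Q => (a+(E))+Q+Q   [Q ::= ( E )]
(a+(E))+Q+Q => (a+(Q))+Q+Q   [E ::= Q]
(a+(Q))+Q+Q => (a+(a))+Q+Q   [Q ::= a]
(a+(a))+Q+Q => (a+(a))+a+Q   [Q ::= a]
(a+(a))+a+Q => (a+(a))+a+a   [Q ::= a]

E=>E+Q=>E+Q+Q=>Q+Q+Q=>(E)+Q+Q=>(E+Q)+Q+Q=>(Q+Q)+Q+Q=>(a+Q)+Q+Q=>(a+(E))+Q+Q=>(a+(Q))+Q+Q=>(a+(a))+Q+Q=>(a+(a))+a+Q=>(a+(a))+a+a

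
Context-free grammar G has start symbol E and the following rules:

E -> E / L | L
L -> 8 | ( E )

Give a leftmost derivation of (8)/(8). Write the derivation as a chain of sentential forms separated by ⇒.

E ⇒ E/L   [E -> E / L]
E/L ⇒ L/L   [E -> L]
L/L ⇒ (E)/L   [L -> ( E )]
(E)/L ⇒ (L)/L   [E -> L]
(L)/L ⇒ (8)/L   [L -> 8]
(8)/L ⇒ (8)/(E)   [L -> ( E )]
(8)/(E) ⇒ (8)/(L)   [E -> L]
(8)/(L) ⇒ (8)/(8)   [L -> 8]

E⇒E/L⇒L/L⇒(E)/L⇒(L)/L⇒(8)/L⇒(8)/(E)⇒(8)/(L)⇒(8)/(8)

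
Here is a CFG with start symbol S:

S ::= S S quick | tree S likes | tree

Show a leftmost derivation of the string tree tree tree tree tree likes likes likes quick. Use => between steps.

S => S S quick => tree S quick => tree tree S likes quick => tree tree tree S likes likes quick => tree tree tree tree S likes likes likes quick => tree tree tree tree tree likes likes likes quick

S => S S quick   [S ::= S S quick]
S S quick => tree S quick   [S ::= tree]
tree S quick => tree tree S likes quick   [S ::= tree S likes]
tree tree S likes quick => tree tree tree S likes likes quick   [S ::= tree S likes]
tree tree tree S likes likes quick => tree tree tree tree S likes likes likes quick   [S ::= tree S likes]
tree tree tree tree S likes likes likes quick => tree tree tree tree tree likes likes likes quick   [S ::= tree]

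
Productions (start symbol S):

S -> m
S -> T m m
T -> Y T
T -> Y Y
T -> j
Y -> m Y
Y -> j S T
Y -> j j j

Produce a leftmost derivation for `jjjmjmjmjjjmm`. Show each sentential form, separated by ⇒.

S ⇒ Tmm ⇒ YTmm ⇒ jjjTmm ⇒ jjjYYmm ⇒ jjjmYYmm ⇒ jjjmjSTYmm ⇒ jjjmjmTYmm ⇒ jjjmjmjYmm ⇒ jjjmjmjmYmm ⇒ jjjmjmjmjjjmm

S ⇒ Tmm   [S -> T m m]
Tmm ⇒ YTmm   [T -> Y T]
YTmm ⇒ jjjTmm   [Y -> j j j]
jjjTmm ⇒ jjjYYmm   [T -> Y Y]
jjjYYmm ⇒ jjjmYYmm   [Y -> m Y]
jjjmYYmm ⇒ jjjmjSTYmm   [Y -> j S T]
jjjmjSTYmm ⇒ jjjmjmTYmm   [S -> m]
jjjmjmTYmm ⇒ jjjmjmjYmm   [T -> j]
jjjmjmjYmm ⇒ jjjmjmjmYmm   [Y -> m Y]
jjjmjmjmYmm ⇒ jjjmjmjmjjjmm   [Y -> j j j]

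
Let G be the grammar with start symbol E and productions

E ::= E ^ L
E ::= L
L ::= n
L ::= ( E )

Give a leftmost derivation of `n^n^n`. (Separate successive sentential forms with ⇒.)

E ⇒ E^L ⇒ E^L^L ⇒ L^L^L ⇒ n^L^L ⇒ n^n^L ⇒ n^n^n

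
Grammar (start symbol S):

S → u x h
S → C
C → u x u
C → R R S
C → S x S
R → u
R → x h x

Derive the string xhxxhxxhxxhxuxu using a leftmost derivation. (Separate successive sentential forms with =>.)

S => C   [S → C]
C => RRS   [C → R R S]
RRS => xhxRS   [R → x h x]
xhxRS => xhxxhxS   [R → x h x]
xhxxhxS => xhxxhxC   [S → C]
xhxxhxC => xhxxhxRRS   [C → R R S]
xhxxhxRRS => xhxxhxxhxRS   [R → x h x]
xhxxhxxhxRS => xhxxhxxhxxhxS   [R → x h x]
xhxxhxxhxxhxS => xhxxhxxhxxhxC   [S → C]
xhxxhxxhxxhxC => xhxxhxxhxxhxuxu   [C → u x u]

S => C => RRS => xhxRS => xhxxhxS => xhxxhxC => xhxxhxRRS => xhxxhxxhxRS => xhxxhxxhxxhxS => xhxxhxxhxxhxC => xhxxhxxhxxhxuxu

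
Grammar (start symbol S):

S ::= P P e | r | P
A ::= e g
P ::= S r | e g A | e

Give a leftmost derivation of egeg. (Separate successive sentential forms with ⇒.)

S ⇒ P   [S ::= P]
P ⇒ egA   [P ::= e g A]
egA ⇒ egeg   [A ::= e g]

S ⇒ P ⇒ egA ⇒ egeg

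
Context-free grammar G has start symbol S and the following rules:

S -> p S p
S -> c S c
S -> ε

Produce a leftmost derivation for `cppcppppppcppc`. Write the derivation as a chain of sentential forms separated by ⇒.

S⇒cSc⇒cpSpc⇒cppSppc⇒cppcScppc⇒cppcpSpcppc⇒cppcppSppcppc⇒cppcpppSpppcppc⇒cppcppppppcppc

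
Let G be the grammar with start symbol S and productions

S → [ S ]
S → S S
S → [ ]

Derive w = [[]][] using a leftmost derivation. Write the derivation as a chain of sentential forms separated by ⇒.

S ⇒ SS   [S → S S]
SS ⇒ [S]S   [S → [ S ]]
[S]S ⇒ [[]]S   [S → [ ]]
[[]]S ⇒ [[]][]   [S → [ ]]

S ⇒ SS ⇒ [S]S ⇒ [[]]S ⇒ [[]][]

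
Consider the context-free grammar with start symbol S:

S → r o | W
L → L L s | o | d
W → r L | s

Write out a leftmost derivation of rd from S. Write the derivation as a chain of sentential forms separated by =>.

S => W => rL => rd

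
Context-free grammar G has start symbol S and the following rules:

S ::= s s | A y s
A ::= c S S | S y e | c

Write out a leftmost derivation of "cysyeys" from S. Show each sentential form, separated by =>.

S => Ays => Syeys => Aysyeys => cysyeys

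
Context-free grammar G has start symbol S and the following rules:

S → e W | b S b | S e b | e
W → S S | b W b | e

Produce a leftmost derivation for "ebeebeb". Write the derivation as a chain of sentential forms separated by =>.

S=>eW=>ebWb=>ebSSb=>ebSebSb=>ebeebSb=>ebeebeb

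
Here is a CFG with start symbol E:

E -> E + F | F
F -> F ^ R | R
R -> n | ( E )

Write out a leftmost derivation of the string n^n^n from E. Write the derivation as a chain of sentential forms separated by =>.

E => F   [E -> F]
F => F^R   [F -> F ^ R]
F^R => F^R^R   [F -> F ^ R]
F^R^R => R^R^R   [F -> R]
R^R^R => n^R^R   [R -> n]
n^R^R => n^n^R   [R -> n]
n^n^R => n^n^n   [R -> n]

E => F => F^R => F^R^R => R^R^R => n^R^R => n^n^R => n^n^n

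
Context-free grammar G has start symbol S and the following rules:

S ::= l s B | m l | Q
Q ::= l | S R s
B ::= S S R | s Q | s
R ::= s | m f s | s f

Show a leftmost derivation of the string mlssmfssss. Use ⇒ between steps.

S ⇒ Q   [S ::= Q]
Q ⇒ SRs   [Q ::= S R s]
SRs ⇒ QRs   [S ::= Q]
QRs ⇒ SRsRs   [Q ::= S R s]
SRsRs ⇒ QRsRs   [S ::= Q]
QRsRs ⇒ SRsRsRs   [Q ::= S R s]
SRsRsRs ⇒ mlRsRsRs   [S ::= m l]
mlRsRsRs ⇒ mlssRsRs   [R ::= s]
mlssRsRs ⇒ mlssmfssRs   [R ::= m f s]
mlssmfssRs ⇒ mlssmfssss   [R ::= s]

S ⇒ Q ⇒ SRs ⇒ QRs ⇒ SRsRs ⇒ QRsRs ⇒ SRsRsRs ⇒ mlRsRsRs ⇒ mlssRsRs ⇒ mlssmfssRs ⇒ mlssmfssss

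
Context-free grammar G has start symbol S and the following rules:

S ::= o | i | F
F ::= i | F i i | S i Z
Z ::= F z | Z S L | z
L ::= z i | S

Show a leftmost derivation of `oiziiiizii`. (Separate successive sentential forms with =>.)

S => F   [S ::= F]
F => SiZ   [F ::= S i Z]
SiZ => FiZ   [S ::= F]
FiZ => FiiiZ   [F ::= F i i]
FiiiZ => SiZiiiZ   [F ::= S i Z]
SiZiiiZ => oiZiiiZ   [S ::= o]
oiZiiiZ => oiziiiZ   [Z ::= z]
oiziiiZ => oiziiiZSL   [Z ::= Z S L]
oiziiiZSL => oiziiiFzSL   [Z ::= F z]
oiziiiFzSL => oiziiiizSL   [F ::= i]
oiziiiizSL => oiziiiizFL   [S ::= F]
oiziiiizFL => oiziiiiziL   [F ::= i]
oiziiiiziL => oiziiiiziS   [L ::= S]
oiziiiiziS => oiziiiizii   [S ::= i]

S => F => SiZ => FiZ => FiiiZ => SiZiiiZ => oiZiiiZ => oiziiiZ => oiziiiZSL => oiziiiFzSL => oiziiiizSL => oiziiiizFL => oiziiiiziL => oiziiiiziS => oiziiiizii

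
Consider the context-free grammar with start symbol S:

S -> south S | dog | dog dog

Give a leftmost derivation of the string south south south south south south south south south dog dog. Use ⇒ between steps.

S ⇒ south S ⇒ south south S ⇒ south south south S ⇒ south south south south S ⇒ south south south south south S ⇒ south south south south south south S ⇒ south south south south south south south S ⇒ south south south south south south south south S ⇒ south south south south south south south south south S ⇒ south south south south south south south south south dog dog

S ⇒ south S   [S -> south S]
south S ⇒ south south S   [S -> south S]
south south S ⇒ south south south S   [S -> south S]
south south south S ⇒ south south south south S   [S -> south S]
south south south south S ⇒ south south south south south S   [S -> south S]
south south south south south S ⇒ south south south south south south S   [S -> south S]
south south south south south south S ⇒ south south south south south south south S   [S -> south S]
south south south south south south south S ⇒ south south south south south south south south S   [S -> south S]
south south south south south south south south S ⇒ south south south south south south south south south S   [S -> south S]
south south south south south south south south south S ⇒ south south south south south south south south south dog dog   [S -> dog dog]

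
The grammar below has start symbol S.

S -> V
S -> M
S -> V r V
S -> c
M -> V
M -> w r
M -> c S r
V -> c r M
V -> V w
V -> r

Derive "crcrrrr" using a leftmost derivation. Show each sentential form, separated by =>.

S => V   [S -> V]
V => crM   [V -> c r M]
crM => crcSr   [M -> c S r]
crcSr => crcVrVr   [S -> V r V]
crcVrVr => crcrrVr   [V -> r]
crcrrVr => crcrrrr   [V -> r]

S => V => crM => crcSr => crcVrVr => crcrrVr => crcrrrr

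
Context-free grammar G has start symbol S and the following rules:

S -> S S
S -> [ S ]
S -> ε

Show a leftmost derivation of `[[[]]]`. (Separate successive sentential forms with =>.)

S => SS => SSS => [S]SS => [SS]SS => [[S]S]SS => [[[S]]S]SS => [[[]]S]SS => [[[]]]SS => [[[]]]S => [[[]]]

S => SS   [S -> S S]
SS => SSS   [S -> S S]
SSS => [S]SS   [S -> [ S ]]
[S]SS => [SS]SS   [S -> S S]
[SS]SS => [[S]S]SS   [S -> [ S ]]
[[S]S]SS => [[[S]]S]SS   [S -> [ S ]]
[[[S]]S]SS => [[[]]S]SS   [S -> ε]
[[[]]S]SS => [[[]]]SS   [S -> ε]
[[[]]]SS => [[[]]]S   [S -> ε]
[[[]]]S => [[[]]]   [S -> ε]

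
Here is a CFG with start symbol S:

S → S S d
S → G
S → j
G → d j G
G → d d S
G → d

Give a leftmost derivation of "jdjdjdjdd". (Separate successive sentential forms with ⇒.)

S ⇒ SSd ⇒ jSd ⇒ jSSdd ⇒ jGSdd ⇒ jdjGSdd ⇒ jdjdjGSdd ⇒ jdjdjdSdd ⇒ jdjdjdjdd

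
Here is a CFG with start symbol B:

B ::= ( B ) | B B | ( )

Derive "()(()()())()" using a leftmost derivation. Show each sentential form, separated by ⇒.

B ⇒ BB ⇒ BBB ⇒ ()BB ⇒ ()(B)B ⇒ ()(BB)B ⇒ ()(BBB)B ⇒ ()(()BB)B ⇒ ()(()()B)B ⇒ ()(()()())B ⇒ ()(()()())()

B ⇒ BB   [B ::= B B]
BB ⇒ BBB   [B ::= B B]
BBB ⇒ ()BB   [B ::= ( )]
()BB ⇒ ()(B)B   [B ::= ( B )]
()(B)B ⇒ ()(BB)B   [B ::= B B]
()(BB)B ⇒ ()(BBB)B   [B ::= B B]
()(BBB)B ⇒ ()(()BB)B   [B ::= ( )]
()(()BB)B ⇒ ()(()()B)B   [B ::= ( )]
()(()()B)B ⇒ ()(()()())B   [B ::= ( )]
()(()()())B ⇒ ()(()()())()   [B ::= ( )]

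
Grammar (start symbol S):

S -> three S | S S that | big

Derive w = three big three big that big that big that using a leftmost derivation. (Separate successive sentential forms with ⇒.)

S ⇒ S S that ⇒ S S that S that ⇒ S S that S that S that ⇒ three S S that S that S that ⇒ three big S that S that S that ⇒ three big three S that S that S that ⇒ three big three big that S that S that ⇒ three big three big that big that S that ⇒ three big three big that big that big that

S ⇒ S S that   [S -> S S that]
S S that ⇒ S S that S that   [S -> S S that]
S S that S that ⇒ S S that S that S that   [S -> S S that]
S S that S that S that ⇒ three S S that S that S that   [S -> three S]
three S S that S that S that ⇒ three big S that S that S that   [S -> big]
three big S that S that S that ⇒ three big three S that S that S that   [S -> three S]
three big three S that S that S that ⇒ three big three big that S that S that   [S -> big]
three big three big that S that S that ⇒ three big three big that big that S that   [S -> big]
three big three big that big that S that ⇒ three big three big that big that big that   [S -> big]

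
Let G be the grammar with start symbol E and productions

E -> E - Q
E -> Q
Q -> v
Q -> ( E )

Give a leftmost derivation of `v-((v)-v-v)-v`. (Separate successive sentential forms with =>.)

E => E-Q   [E -> E - Q]
E-Q => E-Q-Q   [E -> E - Q]
E-Q-Q => Q-Q-Q   [E -> Q]
Q-Q-Q => v-Q-Q   [Q -> v]
v-Q-Q => v-(E)-Q   [Q -> ( E )]
v-(E)-Q => v-(E-Q)-Q   [E -> E - Q]
v-(E-Q)-Q => v-(E-Q-Q)-Q   [E -> E - Q]
v-(E-Q-Q)-Q => v-(Q-Q-Q)-Q   [E -> Q]
v-(Q-Q-Q)-Q => v-((E)-Q-Q)-Q   [Q -> ( E )]
v-((E)-Q-Q)-Q => v-((Q)-Q-Q)-Q   [E -> Q]
v-((Q)-Q-Q)-Q => v-((v)-Q-Q)-Q   [Q -> v]
v-((v)-Q-Q)-Q => v-((v)-v-Q)-Q   [Q -> v]
v-((v)-v-Q)-Q => v-((v)-v-v)-Q   [Q -> v]
v-((v)-v-v)-Q => v-((v)-v-v)-v   [Q -> v]

E => E-Q => E-Q-Q => Q-Q-Q => v-Q-Q => v-(E)-Q => v-(E-Q)-Q => v-(E-Q-Q)-Q => v-(Q-Q-Q)-Q => v-((E)-Q-Q)-Q => v-((Q)-Q-Q)-Q => v-((v)-Q-Q)-Q => v-((v)-v-Q)-Q => v-((v)-v-v)-Q => v-((v)-v-v)-v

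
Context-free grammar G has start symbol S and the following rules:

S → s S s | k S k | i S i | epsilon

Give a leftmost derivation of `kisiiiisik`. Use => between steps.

S=>kSk=>kiSik=>kisSsik=>kisiSisik=>kisiiSiisik=>kisiiiisik

S => kSk   [S → k S k]
kSk => kiSik   [S → i S i]
kiSik => kisSsik   [S → s S s]
kisSsik => kisiSisik   [S → i S i]
kisiSisik => kisiiSiisik   [S → i S i]
kisiiSiisik => kisiiiisik   [S → epsilon]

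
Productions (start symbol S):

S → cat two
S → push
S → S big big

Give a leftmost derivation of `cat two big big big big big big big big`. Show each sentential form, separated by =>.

S => S big big => S big big big big => S big big big big big big => S big big big big big big big big => cat two big big big big big big big big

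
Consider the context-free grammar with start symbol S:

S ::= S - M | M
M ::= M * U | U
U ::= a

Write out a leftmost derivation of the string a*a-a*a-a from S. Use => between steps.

S => S-M   [S ::= S - M]
S-M => S-M-M   [S ::= S - M]
S-M-M => M-M-M   [S ::= M]
M-M-M => M*U-M-M   [M ::= M * U]
M*U-M-M => U*U-M-M   [M ::= U]
U*U-M-M => a*U-M-M   [U ::= a]
a*U-M-M => a*a-M-M   [U ::= a]
a*a-M-M => a*a-M*U-M   [M ::= M * U]
a*a-M*U-M => a*a-U*U-M   [M ::= U]
a*a-U*U-M => a*a-a*U-M   [U ::= a]
a*a-a*U-M => a*a-a*a-M   [U ::= a]
a*a-a*a-M => a*a-a*a-U   [M ::= U]
a*a-a*a-U => a*a-a*a-a   [U ::= a]

S => S-M => S-M-M => M-M-M => M*U-M-M => U*U-M-M => a*U-M-M => a*a-M-M => a*a-M*U-M => a*a-U*U-M => a*a-a*U-M => a*a-a*a-M => a*a-a*a-U => a*a-a*a-a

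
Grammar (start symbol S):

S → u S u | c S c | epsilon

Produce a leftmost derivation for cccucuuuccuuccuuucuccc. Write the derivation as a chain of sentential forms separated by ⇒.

S⇒cSc⇒ccScc⇒cccSccc⇒cccuSuccc⇒cccucScuccc⇒cccucuSucuccc⇒cccucuuSuucuccc⇒cccucuuuSuuucuccc⇒cccucuuucScuuucuccc⇒cccucuuuccSccuuucuccc⇒cccucuuuccuSuccuuucuccc⇒cccucuuuccuuccuuucuccc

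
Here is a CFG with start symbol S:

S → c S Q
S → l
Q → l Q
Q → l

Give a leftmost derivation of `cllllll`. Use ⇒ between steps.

S ⇒ cSQ ⇒ clQ ⇒ cllQ ⇒ clllQ ⇒ cllllQ ⇒ clllllQ ⇒ cllllll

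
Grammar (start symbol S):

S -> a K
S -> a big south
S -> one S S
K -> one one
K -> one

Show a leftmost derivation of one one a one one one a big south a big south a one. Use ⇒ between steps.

S ⇒ one S S ⇒ one one S S S ⇒ one one a K S S ⇒ one one a one one S S ⇒ one one a one one one S S S ⇒ one one a one one one a big south S S ⇒ one one a one one one a big south a big south S ⇒ one one a one one one a big south a big south a K ⇒ one one a one one one a big south a big south a one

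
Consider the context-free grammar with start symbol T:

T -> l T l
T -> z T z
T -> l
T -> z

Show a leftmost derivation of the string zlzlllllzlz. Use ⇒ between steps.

T ⇒ zTz ⇒ zlTlz ⇒ zlzTzlz ⇒ zlzlTlzlz ⇒ zlzllTllzlz ⇒ zlzlllllzlz

T ⇒ zTz   [T -> z T z]
zTz ⇒ zlTlz   [T -> l T l]
zlTlz ⇒ zlzTzlz   [T -> z T z]
zlzTzlz ⇒ zlzlTlzlz   [T -> l T l]
zlzlTlzlz ⇒ zlzllTllzlz   [T -> l T l]
zlzllTllzlz ⇒ zlzlllllzlz   [T -> l]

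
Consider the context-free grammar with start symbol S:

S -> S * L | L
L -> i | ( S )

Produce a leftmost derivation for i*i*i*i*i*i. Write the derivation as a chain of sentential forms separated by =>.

S => S*L   [S -> S * L]
S*L => S*L*L   [S -> S * L]
S*L*L => S*L*L*L   [S -> S * L]
S*L*L*L => S*L*L*L*L   [S -> S * L]
S*L*L*L*L => S*L*L*L*L*L   [S -> S * L]
S*L*L*L*L*L => L*L*L*L*L*L   [S -> L]
L*L*L*L*L*L => i*L*L*L*L*L   [L -> i]
i*L*L*L*L*L => i*i*L*L*L*L   [L -> i]
i*i*L*L*L*L => i*i*i*L*L*L   [L -> i]
i*i*i*L*L*L => i*i*i*i*L*L   [L -> i]
i*i*i*i*L*L => i*i*i*i*i*L   [L -> i]
i*i*i*i*i*L => i*i*i*i*i*i   [L -> i]

S => S*L => S*L*L => S*L*L*L => S*L*L*L*L => S*L*L*L*L*L => L*L*L*L*L*L => i*L*L*L*L*L => i*i*L*L*L*L => i*i*i*L*L*L => i*i*i*i*L*L => i*i*i*i*i*L => i*i*i*i*i*i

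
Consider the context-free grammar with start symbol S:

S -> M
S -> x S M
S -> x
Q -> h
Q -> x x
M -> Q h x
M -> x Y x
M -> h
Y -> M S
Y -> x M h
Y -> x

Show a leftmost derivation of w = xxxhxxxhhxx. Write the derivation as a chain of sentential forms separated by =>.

S=>M=>xYx=>xMSx=>xQhxSx=>xxxhxSx=>xxxhxxSMx=>xxxhxxxMx=>xxxhxxxQhxx=>xxxhxxxhhxx

S => M   [S -> M]
M => xYx   [M -> x Y x]
xYx => xMSx   [Y -> M S]
xMSx => xQhxSx   [M -> Q h x]
xQhxSx => xxxhxSx   [Q -> x x]
xxxhxSx => xxxhxxSMx   [S -> x S M]
xxxhxxSMx => xxxhxxxMx   [S -> x]
xxxhxxxMx => xxxhxxxQhxx   [M -> Q h x]
xxxhxxxQhxx => xxxhxxxhhxx   [Q -> h]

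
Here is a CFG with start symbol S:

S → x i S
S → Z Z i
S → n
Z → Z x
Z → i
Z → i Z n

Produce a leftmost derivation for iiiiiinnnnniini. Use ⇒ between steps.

S ⇒ ZZi   [S → Z Z i]
ZZi ⇒ iZnZi   [Z → i Z n]
iZnZi ⇒ iiZnnZi   [Z → i Z n]
iiZnnZi ⇒ iiiZnnnZi   [Z → i Z n]
iiiZnnnZi ⇒ iiiiZnnnnZi   [Z → i Z n]
iiiiZnnnnZi ⇒ iiiiiZnnnnnZi   [Z → i Z n]
iiiiiZnnnnnZi ⇒ iiiiiinnnnnZi   [Z → i]
iiiiiinnnnnZi ⇒ iiiiiinnnnniZni   [Z → i Z n]
iiiiiinnnnniZni ⇒ iiiiiinnnnniini   [Z → i]

S ⇒ ZZi ⇒ iZnZi ⇒ iiZnnZi ⇒ iiiZnnnZi ⇒ iiiiZnnnnZi ⇒ iiiiiZnnnnnZi ⇒ iiiiiinnnnnZi ⇒ iiiiiinnnnniZni ⇒ iiiiiinnnnniini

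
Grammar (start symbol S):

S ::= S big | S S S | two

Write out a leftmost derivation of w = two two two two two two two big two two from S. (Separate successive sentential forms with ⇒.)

S ⇒ S S S   [S ::= S S S]
S S S ⇒ S big S S   [S ::= S big]
S big S S ⇒ S S S big S S   [S ::= S S S]
S S S big S S ⇒ S S S S S big S S   [S ::= S S S]
S S S S S big S S ⇒ S S S S S S S big S S   [S ::= S S S]
S S S S S S S big S S ⇒ two S S S S S S big S S   [S ::= two]
two S S S S S S big S S ⇒ two two S S S S S big S S   [S ::= two]
two two S S S S S big S S ⇒ two two two S S S S big S S   [S ::= two]
two two two S S S S big S S ⇒ two two two two S S S big S S   [S ::= two]
two two two two S S S big S S ⇒ two two two two two S S big S S   [S ::= two]
two two two two two S S big S S ⇒ two two two two two two S big S S   [S ::= two]
two two two two two two S big S S ⇒ two two two two two two two big S S   [S ::= two]
two two two two two two two big S S ⇒ two two two two two two two big two S   [S ::= two]
two two two two two two two big two S ⇒ two two two two two two two big two two   [S ::= two]

S ⇒ S S S ⇒ S big S S ⇒ S S S big S S ⇒ S S S S S big S S ⇒ S S S S S S S big S S ⇒ two S S S S S S big S S ⇒ two two S S S S S big S S ⇒ two two two S S S S big S S ⇒ two two two two S S S big S S ⇒ two two two two two S S big S S ⇒ two two two two two two S big S S ⇒ two two two two two two two big S S ⇒ two two two two two two two big two S ⇒ two two two two two two two big two two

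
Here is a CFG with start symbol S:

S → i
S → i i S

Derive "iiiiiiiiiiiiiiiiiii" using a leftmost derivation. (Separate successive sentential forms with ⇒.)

S ⇒ iiS ⇒ iiiiS ⇒ iiiiiiS ⇒ iiiiiiiiS ⇒ iiiiiiiiiiS ⇒ iiiiiiiiiiiiS ⇒ iiiiiiiiiiiiiiS ⇒ iiiiiiiiiiiiiiiiS ⇒ iiiiiiiiiiiiiiiiiiS ⇒ iiiiiiiiiiiiiiiiiii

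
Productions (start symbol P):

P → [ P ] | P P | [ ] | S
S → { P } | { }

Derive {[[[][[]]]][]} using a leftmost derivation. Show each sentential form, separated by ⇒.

P ⇒ S   [P → S]
S ⇒ {P}   [S → { P }]
{P} ⇒ {PP}   [P → P P]
{PP} ⇒ {[P]P}   [P → [ P ]]
{[P]P} ⇒ {[[P]]P}   [P → [ P ]]
{[[P]]P} ⇒ {[[PP]]P}   [P → P P]
{[[PP]]P} ⇒ {[[[]P]]P}   [P → [ ]]
{[[[]P]]P} ⇒ {[[[][P]]]P}   [P → [ P ]]
{[[[][P]]]P} ⇒ {[[[][[]]]]P}   [P → [ ]]
{[[[][[]]]]P} ⇒ {[[[][[]]]][]}   [P → [ ]]

P⇒S⇒{P}⇒{PP}⇒{[P]P}⇒{[[P]]P}⇒{[[PP]]P}⇒{[[[]P]]P}⇒{[[[][P]]]P}⇒{[[[][[]]]]P}⇒{[[[][[]]]][]}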